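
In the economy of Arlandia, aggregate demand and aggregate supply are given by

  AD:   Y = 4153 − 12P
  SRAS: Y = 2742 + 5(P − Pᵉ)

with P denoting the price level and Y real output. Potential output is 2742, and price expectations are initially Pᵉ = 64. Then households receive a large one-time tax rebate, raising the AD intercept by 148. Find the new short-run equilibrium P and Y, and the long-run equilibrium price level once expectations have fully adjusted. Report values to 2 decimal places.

Short run: P = 110.53, Y = 2974.65. Long run: P = 129.92.

AD shifts right: new AD is Y = 4301 − 12P. With Pᵉ = 64, SRAS is Y = 2422 + 5P.
Short run: 4301 − 12P = 2422 + 5P gives 1879 = 17P, so P = 110.53 and Y = 4301 − 12P = 2974.65.
Y = 2974.65 is above potential 2742; expectations adjust and SRAS shifts left until Y = 2742.
Long run: on the new AD curve, 2742 = 4301 − 12P gives P = 129.92.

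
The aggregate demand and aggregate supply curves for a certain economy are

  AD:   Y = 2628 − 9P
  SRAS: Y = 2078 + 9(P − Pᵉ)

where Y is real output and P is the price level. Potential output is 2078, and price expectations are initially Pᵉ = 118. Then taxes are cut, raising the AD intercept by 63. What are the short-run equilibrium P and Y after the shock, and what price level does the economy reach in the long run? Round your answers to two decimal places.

Short run: P = 93.06, Y = 1853.50. Long run: P = 68.11.

AD shifts right: new AD is Y = 2691 − 9P. With Pᵉ = 118, SRAS is Y = 1016 + 9P.
Short run: 2691 − 9P = 1016 + 9P gives 1675 = 18P, so P = 93.06 and Y = 2691 − 9P = 1853.50.
Y = 1853.50 is below potential 2078; expectations adjust and SRAS shifts right until Y = 2078.
Long run: on the new AD curve, 2078 = 2691 − 9P gives P = 68.11.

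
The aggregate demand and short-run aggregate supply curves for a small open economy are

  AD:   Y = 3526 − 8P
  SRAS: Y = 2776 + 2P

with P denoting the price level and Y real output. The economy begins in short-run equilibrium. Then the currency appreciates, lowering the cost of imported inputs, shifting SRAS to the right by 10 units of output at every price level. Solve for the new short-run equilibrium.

P = 74, Y = 2934

This is a positive supply shock: SRAS shifts right.
New SRAS: Y = 2786 + 2P.
Set AD = SRAS: 3526 − 8P = 2786 + 2P, so 740 = 10P and P = 74.
Y = 3526 − 8·74 = 2934.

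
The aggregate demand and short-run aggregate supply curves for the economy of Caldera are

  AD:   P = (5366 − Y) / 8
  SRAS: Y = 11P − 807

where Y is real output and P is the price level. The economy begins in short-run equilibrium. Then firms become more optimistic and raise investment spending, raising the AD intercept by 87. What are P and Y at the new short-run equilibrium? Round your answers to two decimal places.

This is a positive demand shock: AD shifts right.
New AD: Y = 5453 − 8P.
Set AD = SRAS: 5453 − 8P = 11P − 807, so 6260 = 19P and P = 329.47.
Substituting into AD, Y = 2817.21.

P = 329.47, Y = 2817.21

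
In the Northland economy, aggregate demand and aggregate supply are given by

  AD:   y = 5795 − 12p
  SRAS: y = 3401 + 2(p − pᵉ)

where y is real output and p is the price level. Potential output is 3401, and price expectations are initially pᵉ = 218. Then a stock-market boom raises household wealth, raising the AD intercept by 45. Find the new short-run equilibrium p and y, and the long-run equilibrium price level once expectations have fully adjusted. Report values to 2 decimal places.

Short run: p = 205.36, y = 3375.71. Long run: p = 203.25.

AD shifts right: new AD is y = 5840 − 12p. With pᵉ = 218, SRAS is y = 2965 + 2p.
Short run: 5840 − 12p = 2965 + 2p gives 2875 = 14p, so p = 205.36 and y = 5840 − 12p = 3375.71.
y = 3375.71 is below potential 3401; expectations adjust and SRAS shifts right until y = 3401.
Long run: on the new AD curve, 3401 = 5840 − 12p gives p = 203.25.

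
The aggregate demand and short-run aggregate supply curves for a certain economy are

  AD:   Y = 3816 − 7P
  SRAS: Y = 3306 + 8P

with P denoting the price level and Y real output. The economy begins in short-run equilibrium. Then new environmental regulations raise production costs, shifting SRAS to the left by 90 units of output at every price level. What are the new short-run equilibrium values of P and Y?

P = 40, Y = 3536

This is a negative supply shock: SRAS shifts left.
New SRAS: Y = 3216 + 8P.
Set AD = SRAS: 3816 − 7P = 3216 + 8P, so 600 = 15P and P = 40.
Y = 3816 − 7·40 = 3536.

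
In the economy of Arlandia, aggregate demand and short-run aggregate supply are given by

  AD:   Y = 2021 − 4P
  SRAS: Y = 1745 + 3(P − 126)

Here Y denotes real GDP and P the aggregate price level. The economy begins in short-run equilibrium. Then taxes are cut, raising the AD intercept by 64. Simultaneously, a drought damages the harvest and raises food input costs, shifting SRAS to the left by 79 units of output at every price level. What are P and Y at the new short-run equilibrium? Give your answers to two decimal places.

After both shocks: AD is Y = 2085 − 4P and SRAS is Y = 1288 + 3P.
Setting them equal: 797 = 7P, so P = 113.86.
Substituting into AD, Y = 1629.57.

P = 113.86, Y = 1629.57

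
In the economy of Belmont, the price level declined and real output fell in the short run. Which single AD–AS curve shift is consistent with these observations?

P fell and Y fell. An AD shift moves P and Y in the same direction; an SRAS shift moves them in opposite directions.
Here P and Y moved in the same direction, so the AD curve shifted.
Since Y fell, AD shifted left.

AD shifted left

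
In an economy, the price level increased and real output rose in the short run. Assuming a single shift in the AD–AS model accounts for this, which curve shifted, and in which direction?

P rose and Y rose. An AD shift moves P and Y in the same direction; an SRAS shift moves them in opposite directions.
Here P and Y moved in the same direction, so the AD curve shifted.
Since Y rose, AD shifted right.

AD shifted right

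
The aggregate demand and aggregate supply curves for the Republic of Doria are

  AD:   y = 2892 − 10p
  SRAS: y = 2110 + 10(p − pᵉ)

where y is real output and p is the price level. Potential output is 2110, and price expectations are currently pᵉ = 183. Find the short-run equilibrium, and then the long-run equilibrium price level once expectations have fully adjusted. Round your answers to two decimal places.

Short run: p = 130.60, y = 1586.00. Long run: p = 78.20.

Short run: with pᵉ = 183, SRAS is y = 280 + 10p. Setting AD = SRAS gives 2612 = 20p, so p = 130.60 and y = 2892 − 10p = 1586.00.
Output 1586.00 is below potential 2110, so over time expected prices fall and SRAS shifts right until y returns to 2110.
Long run: y = 2110 on the AD curve gives 2110 = 2892 − 10p, so p = 78.20.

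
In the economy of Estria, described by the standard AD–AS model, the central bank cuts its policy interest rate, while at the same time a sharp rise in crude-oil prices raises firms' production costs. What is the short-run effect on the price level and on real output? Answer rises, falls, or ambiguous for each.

The first event is a positive demand shock: AD shifts right, which by itself pushes P up and Y up.
The second is an adverse supply shock: SRAS shifts left, which by itself pushes P up and Y down.
Both shocks push P up, so P rises. The two shocks push Y in opposite directions, so the effect on Y is ambiguous.

Price level: rises; output: ambiguous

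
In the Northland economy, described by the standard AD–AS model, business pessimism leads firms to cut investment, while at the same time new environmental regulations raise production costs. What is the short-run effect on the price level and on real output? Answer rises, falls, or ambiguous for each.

The first event is a negative demand shock: AD shifts left, which by itself pushes P down and Y down.
The second is an adverse supply shock: SRAS shifts left, which by itself pushes P up and Y down.
The two shocks push P in opposite directions, so the effect on P is ambiguous. Both shocks push Y down, so Y falls.

Price level: ambiguous; output: falls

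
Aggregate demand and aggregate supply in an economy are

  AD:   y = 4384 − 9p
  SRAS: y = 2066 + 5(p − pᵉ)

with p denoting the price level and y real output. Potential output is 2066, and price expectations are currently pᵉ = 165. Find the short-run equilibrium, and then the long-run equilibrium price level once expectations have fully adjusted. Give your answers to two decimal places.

Short run: p = 224.50, y = 2363.50. Long run: p = 257.56.

Short run: with pᵉ = 165, SRAS is y = 1241 + 5p. Setting AD = SRAS gives 3143 = 14p, so p = 224.50 and y = 4384 − 9p = 2363.50.
Output 2363.50 is above potential 2066, so over time expected prices rise and SRAS shifts left until y returns to 2066.
Long run: y = 2066 on the AD curve gives 2066 = 4384 − 9p, so p = 257.56.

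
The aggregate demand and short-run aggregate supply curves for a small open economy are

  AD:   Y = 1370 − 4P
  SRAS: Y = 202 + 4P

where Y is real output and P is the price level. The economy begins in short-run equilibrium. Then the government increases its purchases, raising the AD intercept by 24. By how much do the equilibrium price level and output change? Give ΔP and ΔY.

This is a positive demand shock: AD shifts right.
New AD: Y = 1394 − 4P.
Set AD = SRAS: 1394 − 4P = 202 + 4P, so 1192 = 8P and P = 149.
Y = 1394 − 4·149 = 798.
Initially P = 146, Y = 786, so ΔP = +3 and ΔY = +12.

ΔP = +3, ΔY = +12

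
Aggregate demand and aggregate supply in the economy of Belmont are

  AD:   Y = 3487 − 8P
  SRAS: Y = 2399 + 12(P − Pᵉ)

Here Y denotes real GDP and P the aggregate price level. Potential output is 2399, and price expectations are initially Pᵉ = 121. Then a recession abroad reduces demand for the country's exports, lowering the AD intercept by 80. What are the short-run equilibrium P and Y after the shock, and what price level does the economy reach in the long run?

AD shifts left: new AD is Y = 3407 − 8P. With Pᵉ = 121, SRAS is Y = 947 + 12P.
Short run: 3407 − 8P = 947 + 12P gives 2460 = 20P, so P = 123 and Y = 3407 − 8·123 = 2423.
Y = 2423 is above potential 2399; expectations adjust and SRAS shifts left until Y = 2399.
Long run: on the new AD curve, 2399 = 3407 − 8P gives P = 126.

Short run: P = 123, Y = 2423. Long run: P = 126.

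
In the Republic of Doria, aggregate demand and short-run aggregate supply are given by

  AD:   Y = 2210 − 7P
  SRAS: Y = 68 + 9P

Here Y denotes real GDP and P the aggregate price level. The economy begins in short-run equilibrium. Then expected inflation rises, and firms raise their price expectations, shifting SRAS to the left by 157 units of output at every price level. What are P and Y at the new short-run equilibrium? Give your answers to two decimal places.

This is a negative supply shock: SRAS shifts left.
New SRAS: Y = 9P − 89.
Set AD = SRAS: 2210 − 7P = 9P − 89, so 2299 = 16P and P = 143.69.
Substituting into AD, Y = 1204.19.

P = 143.69, Y = 1204.19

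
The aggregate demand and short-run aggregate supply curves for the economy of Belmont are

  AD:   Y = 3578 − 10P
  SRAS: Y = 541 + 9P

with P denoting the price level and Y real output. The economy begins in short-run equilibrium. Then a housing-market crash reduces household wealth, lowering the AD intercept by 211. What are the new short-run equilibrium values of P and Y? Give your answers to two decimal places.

P = 148.74, Y = 1879.63

This is a negative demand shock: AD shifts left.
New AD: Y = 3367 − 10P.
Set AD = SRAS: 3367 − 10P = 541 + 9P, so 2826 = 19P and P = 148.74.
Substituting into AD, Y = 1879.63.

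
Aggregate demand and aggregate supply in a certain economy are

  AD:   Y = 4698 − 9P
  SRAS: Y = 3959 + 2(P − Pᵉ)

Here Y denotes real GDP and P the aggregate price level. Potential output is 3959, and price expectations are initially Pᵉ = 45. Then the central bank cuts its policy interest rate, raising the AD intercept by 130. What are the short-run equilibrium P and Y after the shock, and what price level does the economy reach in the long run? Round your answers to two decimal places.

AD shifts right: new AD is Y = 4828 − 9P. With Pᵉ = 45, SRAS is Y = 3869 + 2P.
Short run: 4828 − 9P = 3869 + 2P gives 959 = 11P, so P = 87.18 and Y = 4828 − 9P = 4043.36.
Y = 4043.36 is above potential 3959; expectations adjust and SRAS shifts left until Y = 3959.
Long run: on the new AD curve, 3959 = 4828 − 9P gives P = 96.56.

Short run: P = 87.18, Y = 4043.36. Long run: P = 96.56.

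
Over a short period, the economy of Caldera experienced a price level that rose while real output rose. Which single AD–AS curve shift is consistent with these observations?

P rose and Y rose. An AD shift moves P and Y in the same direction; an SRAS shift moves them in opposite directions.
Here P and Y moved in the same direction, so the AD curve shifted.
Since Y rose, AD shifted right.

AD shifted right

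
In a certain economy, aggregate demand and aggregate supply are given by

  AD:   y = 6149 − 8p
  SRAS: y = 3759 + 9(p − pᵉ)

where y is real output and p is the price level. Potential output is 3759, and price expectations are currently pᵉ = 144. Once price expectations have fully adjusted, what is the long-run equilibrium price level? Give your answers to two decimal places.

Long-run p = 298.75

Short run: with pᵉ = 144, SRAS is y = 2463 + 9p. Setting AD = SRAS gives 3686 = 17p, so p = 216.82 and y = 6149 − 8p = 4414.41.
Output 4414.41 is above potential 3759, so over time expected prices rise and SRAS shifts left until y returns to 3759.
Long run: y = 3759 on the AD curve gives 3759 = 6149 − 8p, so p = 298.75.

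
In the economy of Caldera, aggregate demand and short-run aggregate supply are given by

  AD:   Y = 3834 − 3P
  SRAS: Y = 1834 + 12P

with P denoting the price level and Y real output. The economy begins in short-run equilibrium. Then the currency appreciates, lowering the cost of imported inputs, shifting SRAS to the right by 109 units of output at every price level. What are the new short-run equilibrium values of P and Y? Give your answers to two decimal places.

This is a positive supply shock: SRAS shifts right.
New SRAS: Y = 1943 + 12P.
Set AD = SRAS: 3834 − 3P = 1943 + 12P, so 1891 = 15P and P = 126.07.
Substituting into AD, Y = 3455.80.

P = 126.07, Y = 3455.80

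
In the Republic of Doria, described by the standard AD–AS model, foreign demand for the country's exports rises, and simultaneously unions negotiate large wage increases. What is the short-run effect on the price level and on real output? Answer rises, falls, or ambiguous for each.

Price level: rises; output: ambiguous

The first event is a positive demand shock: AD shifts right, which by itself pushes P up and Y up.
The second is an adverse supply shock: SRAS shifts left, which by itself pushes P up and Y down.
Both shocks push P up, so P rises. The two shocks push Y in opposite directions, so the effect on Y is ambiguous.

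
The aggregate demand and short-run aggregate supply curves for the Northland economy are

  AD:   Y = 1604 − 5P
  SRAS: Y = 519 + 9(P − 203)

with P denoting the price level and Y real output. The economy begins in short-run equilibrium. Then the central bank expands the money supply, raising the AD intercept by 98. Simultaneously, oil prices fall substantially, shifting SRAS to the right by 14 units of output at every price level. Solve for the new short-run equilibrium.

P = 214, Y = 632

After both shocks: AD is Y = 1702 − 5P and SRAS is Y = 9P − 1294.
Setting them equal: 2996 = 14P, so P = 214.
Y = 1702 − 5·214 = 632.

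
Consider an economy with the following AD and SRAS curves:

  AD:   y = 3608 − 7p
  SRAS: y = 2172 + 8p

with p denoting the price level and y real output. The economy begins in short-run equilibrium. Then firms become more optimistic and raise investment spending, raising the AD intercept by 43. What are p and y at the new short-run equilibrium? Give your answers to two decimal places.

This is a positive demand shock: AD shifts right.
New AD: y = 3651 − 7p.
Set AD = SRAS: 3651 − 7p = 2172 + 8p, so 1479 = 15p and p = 98.60.
Substituting into AD, y = 2960.80.

p = 98.60, y = 2960.80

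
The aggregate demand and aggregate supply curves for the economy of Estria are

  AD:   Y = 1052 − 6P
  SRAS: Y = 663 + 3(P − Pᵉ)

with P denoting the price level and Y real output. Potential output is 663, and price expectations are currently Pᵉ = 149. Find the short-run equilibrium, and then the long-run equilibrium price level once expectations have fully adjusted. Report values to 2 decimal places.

Short run: P = 92.89, Y = 494.67. Long run: P = 64.83.

Short run: with Pᵉ = 149, SRAS is Y = 216 + 3P. Setting AD = SRAS gives 836 = 9P, so P = 92.89 and Y = 1052 − 6P = 494.67.
Output 494.67 is below potential 663, so over time expected prices fall and SRAS shifts right until Y returns to 663.
Long run: Y = 663 on the AD curve gives 663 = 1052 − 6P, so P = 64.83.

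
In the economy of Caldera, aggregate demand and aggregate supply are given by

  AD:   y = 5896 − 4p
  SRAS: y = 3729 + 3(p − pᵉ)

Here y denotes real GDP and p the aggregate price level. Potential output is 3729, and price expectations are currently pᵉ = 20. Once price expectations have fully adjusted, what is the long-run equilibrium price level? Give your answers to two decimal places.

Long-run p = 541.75

Short run: with pᵉ = 20, SRAS is y = 3669 + 3p. Setting AD = SRAS gives 2227 = 7p, so p = 318.14 and y = 5896 − 4p = 4623.43.
Output 4623.43 is above potential 3729, so over time expected prices rise and SRAS shifts left until y returns to 3729.
Long run: y = 3729 on the AD curve gives 3729 = 5896 − 4p, so p = 541.75.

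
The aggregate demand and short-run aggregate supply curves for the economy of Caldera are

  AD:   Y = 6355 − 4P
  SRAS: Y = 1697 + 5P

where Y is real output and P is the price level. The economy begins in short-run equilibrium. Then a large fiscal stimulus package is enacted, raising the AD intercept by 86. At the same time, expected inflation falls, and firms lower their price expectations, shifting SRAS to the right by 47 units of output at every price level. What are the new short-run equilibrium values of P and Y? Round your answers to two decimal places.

P = 521.89, Y = 4353.44

After both shocks: AD is Y = 6441 − 4P and SRAS is Y = 1744 + 5P.
Setting them equal: 4697 = 9P, so P = 521.89.
Substituting into AD, Y = 4353.44.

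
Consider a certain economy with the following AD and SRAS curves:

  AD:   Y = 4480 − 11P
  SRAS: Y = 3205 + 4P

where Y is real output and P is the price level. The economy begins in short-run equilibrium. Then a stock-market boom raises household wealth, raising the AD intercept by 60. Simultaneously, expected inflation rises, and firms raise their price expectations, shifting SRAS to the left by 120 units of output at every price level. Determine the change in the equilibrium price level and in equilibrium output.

After both shocks: AD is Y = 4540 − 11P and SRAS is Y = 3085 + 4P.
Setting them equal: 1455 = 15P, so P = 97.
Y = 4540 − 11·97 = 3473.
Initially P = 85, Y = 3545, so ΔP = +12 and ΔY = -72.

ΔP = +12, ΔY = -72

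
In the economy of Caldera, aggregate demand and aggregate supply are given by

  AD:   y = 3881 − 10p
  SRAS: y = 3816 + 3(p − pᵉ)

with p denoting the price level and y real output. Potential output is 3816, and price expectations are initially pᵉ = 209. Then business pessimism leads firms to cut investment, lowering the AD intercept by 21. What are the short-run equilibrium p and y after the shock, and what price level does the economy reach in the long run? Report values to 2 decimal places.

AD shifts left: new AD is y = 3860 − 10p. With pᵉ = 209, SRAS is y = 3189 + 3p.
Short run: 3860 − 10p = 3189 + 3p gives 671 = 13p, so p = 51.62 and y = 3860 − 10p = 3343.85.
y = 3343.85 is below potential 3816; expectations adjust and SRAS shifts right until y = 3816.
Long run: on the new AD curve, 3816 = 3860 − 10p gives p = 4.40.

Short run: p = 51.62, y = 3343.85. Long run: p = 4.40.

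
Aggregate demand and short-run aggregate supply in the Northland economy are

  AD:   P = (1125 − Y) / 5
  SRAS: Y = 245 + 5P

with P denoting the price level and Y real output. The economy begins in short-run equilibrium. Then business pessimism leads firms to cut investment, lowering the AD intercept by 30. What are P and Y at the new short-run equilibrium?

P = 85, Y = 670

This is a negative demand shock: AD shifts left.
New AD: Y = 1095 − 5P.
Set AD = SRAS: 1095 − 5P = 245 + 5P, so 850 = 10P and P = 85.
Y = 1095 − 5·85 = 670.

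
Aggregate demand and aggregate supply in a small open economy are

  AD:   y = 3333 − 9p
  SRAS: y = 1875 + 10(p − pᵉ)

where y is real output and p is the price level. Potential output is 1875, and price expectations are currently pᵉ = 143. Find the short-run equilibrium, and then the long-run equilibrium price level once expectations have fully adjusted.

Short run: with pᵉ = 143, SRAS is y = 445 + 10p. Setting AD = SRAS gives 2888 = 19p, so p = 152 and y = 3333 − 9·152 = 1965.
Output 1965 is above potential 1875, so over time expected prices rise and SRAS shifts left until y returns to 1875.
Long run: y = 1875 on the AD curve gives 1875 = 3333 − 9p, so p = 162.

Short run: p = 152, y = 1965. Long run: p = 162.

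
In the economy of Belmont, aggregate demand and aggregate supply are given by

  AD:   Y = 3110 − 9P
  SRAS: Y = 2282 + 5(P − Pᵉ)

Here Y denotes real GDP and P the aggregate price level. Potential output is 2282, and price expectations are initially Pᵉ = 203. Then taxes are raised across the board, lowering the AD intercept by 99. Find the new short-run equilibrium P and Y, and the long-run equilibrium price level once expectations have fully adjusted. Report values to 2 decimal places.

AD shifts left: new AD is Y = 3011 − 9P. With Pᵉ = 203, SRAS is Y = 1267 + 5P.
Short run: 3011 − 9P = 1267 + 5P gives 1744 = 14P, so P = 124.57 and Y = 3011 − 9P = 1889.86.
Y = 1889.86 is below potential 2282; expectations adjust and SRAS shifts right until Y = 2282.
Long run: on the new AD curve, 2282 = 3011 − 9P gives P = 81.00.

Short run: P = 124.57, Y = 1889.86. Long run: P = 81.00.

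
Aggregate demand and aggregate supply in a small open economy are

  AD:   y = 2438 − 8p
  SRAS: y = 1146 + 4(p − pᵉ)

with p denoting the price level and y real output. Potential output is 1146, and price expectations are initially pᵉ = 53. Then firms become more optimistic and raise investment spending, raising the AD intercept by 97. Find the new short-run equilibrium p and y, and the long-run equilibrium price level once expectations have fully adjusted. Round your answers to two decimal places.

Short run: p = 133.42, y = 1467.67. Long run: p = 173.63.

AD shifts right: new AD is y = 2535 − 8p. With pᵉ = 53, SRAS is y = 934 + 4p.
Short run: 2535 − 8p = 934 + 4p gives 1601 = 12p, so p = 133.42 and y = 2535 − 8p = 1467.67.
y = 1467.67 is above potential 1146; expectations adjust and SRAS shifts left until y = 1146.
Long run: on the new AD curve, 1146 = 2535 − 8p gives p = 173.63.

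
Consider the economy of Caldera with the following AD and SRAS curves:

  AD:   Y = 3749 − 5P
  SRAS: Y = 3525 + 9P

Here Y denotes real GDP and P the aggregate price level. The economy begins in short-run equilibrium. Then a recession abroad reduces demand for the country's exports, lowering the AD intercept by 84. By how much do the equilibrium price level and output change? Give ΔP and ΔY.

This is a negative demand shock: AD shifts left.
New AD: Y = 3665 − 5P.
Set AD = SRAS: 3665 − 5P = 3525 + 9P, so 140 = 14P and P = 10.
Y = 3665 − 5·10 = 3615.
Initially P = 16, Y = 3669, so ΔP = -6 and ΔY = -54.

ΔP = -6, ΔY = -54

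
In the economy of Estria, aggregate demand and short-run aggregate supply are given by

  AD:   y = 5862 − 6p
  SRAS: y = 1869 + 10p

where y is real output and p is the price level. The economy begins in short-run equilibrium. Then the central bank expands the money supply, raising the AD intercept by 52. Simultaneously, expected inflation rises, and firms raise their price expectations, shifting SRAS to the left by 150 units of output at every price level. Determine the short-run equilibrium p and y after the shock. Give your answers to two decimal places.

p = 262.19, y = 4340.88

After both shocks: AD is y = 5914 − 6p and SRAS is y = 1719 + 10p.
Setting them equal: 4195 = 16p, so p = 262.19.
Substituting into AD, y = 4340.88.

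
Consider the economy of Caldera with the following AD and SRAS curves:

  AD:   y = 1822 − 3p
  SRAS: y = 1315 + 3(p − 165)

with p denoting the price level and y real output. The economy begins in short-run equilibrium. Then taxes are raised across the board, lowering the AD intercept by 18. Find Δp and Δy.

Δp = -3, Δy = -9

This is a negative demand shock: AD shifts left.
New AD: y = 1804 − 3p.
SRAS can be written y = 820 + 3p.
Set AD = SRAS: 1804 − 3p = 820 + 3p, so 984 = 6p and p = 164.
y = 1804 − 3·164 = 1312.
Initially p = 167, y = 1321, so Δp = -3 and Δy = -9.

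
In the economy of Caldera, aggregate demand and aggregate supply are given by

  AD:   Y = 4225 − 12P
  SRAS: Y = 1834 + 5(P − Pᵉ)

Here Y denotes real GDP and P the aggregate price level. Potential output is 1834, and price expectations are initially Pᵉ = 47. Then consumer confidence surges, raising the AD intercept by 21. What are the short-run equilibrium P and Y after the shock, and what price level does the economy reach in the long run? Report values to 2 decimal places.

Short run: P = 155.71, Y = 2377.53. Long run: P = 201.00.

AD shifts right: new AD is Y = 4246 − 12P. With Pᵉ = 47, SRAS is Y = 1599 + 5P.
Short run: 4246 − 12P = 1599 + 5P gives 2647 = 17P, so P = 155.71 and Y = 4246 − 12P = 2377.53.
Y = 2377.53 is above potential 1834; expectations adjust and SRAS shifts left until Y = 1834.
Long run: on the new AD curve, 1834 = 4246 − 12P gives P = 201.00.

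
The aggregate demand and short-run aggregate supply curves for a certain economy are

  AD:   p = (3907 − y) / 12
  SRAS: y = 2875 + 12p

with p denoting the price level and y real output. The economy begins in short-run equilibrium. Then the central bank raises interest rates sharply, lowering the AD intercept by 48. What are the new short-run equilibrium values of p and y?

p = 41, y = 3367

This is a negative demand shock: AD shifts left.
New AD: y = 3859 − 12p.
Set AD = SRAS: 3859 − 12p = 2875 + 12p, so 984 = 24p and p = 41.
y = 3859 − 12·41 = 3367.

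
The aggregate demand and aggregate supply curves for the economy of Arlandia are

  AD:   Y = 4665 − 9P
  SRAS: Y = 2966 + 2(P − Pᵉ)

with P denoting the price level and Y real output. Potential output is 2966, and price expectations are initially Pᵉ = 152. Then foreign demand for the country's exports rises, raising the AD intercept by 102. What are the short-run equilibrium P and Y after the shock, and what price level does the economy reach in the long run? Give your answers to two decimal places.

Short run: P = 191.36, Y = 3044.73. Long run: P = 200.11.

AD shifts right: new AD is Y = 4767 − 9P. With Pᵉ = 152, SRAS is Y = 2662 + 2P.
Short run: 4767 − 9P = 2662 + 2P gives 2105 = 11P, so P = 191.36 and Y = 4767 − 9P = 3044.73.
Y = 3044.73 is above potential 2966; expectations adjust and SRAS shifts left until Y = 2966.
Long run: on the new AD curve, 2966 = 4767 − 9P gives P = 200.11.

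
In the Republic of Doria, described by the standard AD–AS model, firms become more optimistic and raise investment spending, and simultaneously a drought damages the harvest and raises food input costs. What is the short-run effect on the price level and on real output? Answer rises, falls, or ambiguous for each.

Price level: rises; output: ambiguous

The first event is a positive demand shock: AD shifts right, which by itself pushes P up and Y up.
The second is an adverse supply shock: SRAS shifts left, which by itself pushes P up and Y down.
Both shocks push P up, so P rises. The two shocks push Y in opposite directions, so the effect on Y is ambiguous.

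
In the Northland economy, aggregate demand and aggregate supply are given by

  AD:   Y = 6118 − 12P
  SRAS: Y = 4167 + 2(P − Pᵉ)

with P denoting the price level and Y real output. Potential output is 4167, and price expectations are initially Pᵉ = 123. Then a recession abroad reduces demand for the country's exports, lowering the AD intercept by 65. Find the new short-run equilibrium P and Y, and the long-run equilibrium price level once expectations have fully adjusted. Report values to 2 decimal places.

AD shifts left: new AD is Y = 6053 − 12P. With Pᵉ = 123, SRAS is Y = 3921 + 2P.
Short run: 6053 − 12P = 3921 + 2P gives 2132 = 14P, so P = 152.29 and Y = 6053 − 12P = 4225.57.
Y = 4225.57 is above potential 4167; expectations adjust and SRAS shifts left until Y = 4167.
Long run: on the new AD curve, 4167 = 6053 − 12P gives P = 157.17.

Short run: P = 152.29, Y = 4225.57. Long run: P = 157.17.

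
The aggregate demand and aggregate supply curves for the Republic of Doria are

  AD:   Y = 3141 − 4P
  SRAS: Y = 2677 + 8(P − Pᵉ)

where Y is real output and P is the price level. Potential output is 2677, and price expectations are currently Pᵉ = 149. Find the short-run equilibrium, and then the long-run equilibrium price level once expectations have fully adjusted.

Short run: with Pᵉ = 149, SRAS is Y = 1485 + 8P. Setting AD = SRAS gives 1656 = 12P, so P = 138 and Y = 3141 − 4·138 = 2589.
Output 2589 is below potential 2677, so over time expected prices fall and SRAS shifts right until Y returns to 2677.
Long run: Y = 2677 on the AD curve gives 2677 = 3141 − 4P, so P = 116.

Short run: P = 138, Y = 2589. Long run: P = 116.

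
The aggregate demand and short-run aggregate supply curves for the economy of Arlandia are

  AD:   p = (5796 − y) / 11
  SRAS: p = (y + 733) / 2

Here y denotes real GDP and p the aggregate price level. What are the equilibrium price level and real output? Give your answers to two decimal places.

p = 502.23, y = 271.46

Rearrange AD to y = 5796 − 11p.
Rearrange SRAS to y = 2p − 733.
Set AD = SRAS: 5796 − 11p = 2p − 733, so 6529 = 13p and p = 502.23.
Substituting into AD, y = 5796 − 11p = 271.46.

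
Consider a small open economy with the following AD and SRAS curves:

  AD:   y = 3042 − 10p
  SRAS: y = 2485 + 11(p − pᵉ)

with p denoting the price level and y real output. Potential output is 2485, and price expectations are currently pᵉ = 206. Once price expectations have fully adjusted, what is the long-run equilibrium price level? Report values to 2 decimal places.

Long-run p = 55.70

Short run: with pᵉ = 206, SRAS is y = 219 + 11p. Setting AD = SRAS gives 2823 = 21p, so p = 134.43 and y = 3042 − 10p = 1697.71.
Output 1697.71 is below potential 2485, so over time expected prices fall and SRAS shifts right until y returns to 2485.
Long run: y = 2485 on the AD curve gives 2485 = 3042 − 10p, so p = 55.70.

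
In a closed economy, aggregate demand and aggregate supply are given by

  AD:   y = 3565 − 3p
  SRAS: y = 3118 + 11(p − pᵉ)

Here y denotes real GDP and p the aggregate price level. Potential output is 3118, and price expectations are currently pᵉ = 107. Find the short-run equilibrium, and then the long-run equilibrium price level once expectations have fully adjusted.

Short run: with pᵉ = 107, SRAS is y = 1941 + 11p. Setting AD = SRAS gives 1624 = 14p, so p = 116 and y = 3565 − 3·116 = 3217.
Output 3217 is above potential 3118, so over time expected prices rise and SRAS shifts left until y returns to 3118.
Long run: y = 3118 on the AD curve gives 3118 = 3565 − 3p, so p = 149.

Short run: p = 116, y = 3217. Long run: p = 149.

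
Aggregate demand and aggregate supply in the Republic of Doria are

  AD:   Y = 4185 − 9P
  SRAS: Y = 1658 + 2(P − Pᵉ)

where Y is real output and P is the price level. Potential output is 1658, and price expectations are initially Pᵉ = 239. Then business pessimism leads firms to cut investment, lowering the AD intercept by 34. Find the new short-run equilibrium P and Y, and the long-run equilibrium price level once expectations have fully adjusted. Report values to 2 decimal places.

Short run: P = 270.09, Y = 1720.18. Long run: P = 277.00.

AD shifts left: new AD is Y = 4151 − 9P. With Pᵉ = 239, SRAS is Y = 1180 + 2P.
Short run: 4151 − 9P = 1180 + 2P gives 2971 = 11P, so P = 270.09 and Y = 4151 − 9P = 1720.18.
Y = 1720.18 is above potential 1658; expectations adjust and SRAS shifts left until Y = 1658.
Long run: on the new AD curve, 1658 = 4151 − 9P gives P = 277.00.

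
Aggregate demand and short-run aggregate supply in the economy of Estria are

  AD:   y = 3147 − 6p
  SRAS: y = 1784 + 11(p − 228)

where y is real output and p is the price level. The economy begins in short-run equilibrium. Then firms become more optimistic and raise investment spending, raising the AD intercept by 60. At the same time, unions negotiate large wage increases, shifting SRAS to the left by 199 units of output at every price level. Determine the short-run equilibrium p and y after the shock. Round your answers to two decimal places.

After both shocks: AD is y = 3207 − 6p and SRAS is y = 11p − 923.
Setting them equal: 4130 = 17p, so p = 242.94.
Substituting into AD, y = 1749.35.

p = 242.94, y = 1749.35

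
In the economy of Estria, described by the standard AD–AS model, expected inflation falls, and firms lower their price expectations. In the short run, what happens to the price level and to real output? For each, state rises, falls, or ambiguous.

This is a favourable supply shock: SRAS shifts right.
Moving along the downward-sloping AD curve, P falls and Y rises.

Price level: falls; output: rises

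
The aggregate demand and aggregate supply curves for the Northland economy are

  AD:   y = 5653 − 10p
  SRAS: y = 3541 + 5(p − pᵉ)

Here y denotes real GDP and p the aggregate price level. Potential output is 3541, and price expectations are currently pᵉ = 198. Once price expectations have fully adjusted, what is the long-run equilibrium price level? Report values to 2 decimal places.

Long-run p = 211.20

Short run: with pᵉ = 198, SRAS is y = 2551 + 5p. Setting AD = SRAS gives 3102 = 15p, so p = 206.80 and y = 5653 − 10p = 3585.00.
Output 3585.00 is above potential 3541, so over time expected prices rise and SRAS shifts left until y returns to 3541.
Long run: y = 3541 on the AD curve gives 3541 = 5653 − 10p, so p = 211.20.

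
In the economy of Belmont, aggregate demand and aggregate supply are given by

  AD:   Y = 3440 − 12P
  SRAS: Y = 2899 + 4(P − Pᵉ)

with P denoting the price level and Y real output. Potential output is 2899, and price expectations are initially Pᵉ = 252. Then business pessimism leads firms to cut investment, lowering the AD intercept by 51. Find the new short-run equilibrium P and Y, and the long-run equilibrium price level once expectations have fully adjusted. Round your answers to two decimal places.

AD shifts left: new AD is Y = 3389 − 12P. With Pᵉ = 252, SRAS is Y = 1891 + 4P.
Short run: 3389 − 12P = 1891 + 4P gives 1498 = 16P, so P = 93.63 and Y = 3389 − 12P = 2265.50.
Y = 2265.50 is below potential 2899; expectations adjust and SRAS shifts right until Y = 2899.
Long run: on the new AD curve, 2899 = 3389 − 12P gives P = 40.83.

Short run: P = 93.63, Y = 2265.50. Long run: P = 40.83.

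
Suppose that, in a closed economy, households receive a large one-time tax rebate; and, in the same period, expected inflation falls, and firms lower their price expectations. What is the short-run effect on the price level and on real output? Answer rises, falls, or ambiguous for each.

Price level: ambiguous; output: rises

The first event is a positive demand shock: AD shifts right, which by itself pushes P up and Y up.
The second is a favourable supply shock: SRAS shifts right, which by itself pushes P down and Y up.
The two shocks push P in opposite directions, so the effect on P is ambiguous. Both shocks push Y up, so Y rises.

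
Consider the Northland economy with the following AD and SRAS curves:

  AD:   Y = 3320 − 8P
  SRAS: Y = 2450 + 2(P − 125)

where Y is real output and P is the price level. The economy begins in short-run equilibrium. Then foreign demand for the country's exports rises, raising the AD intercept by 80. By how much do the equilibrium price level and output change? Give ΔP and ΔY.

ΔP = +8, ΔY = +16

This is a positive demand shock: AD shifts right.
New AD: Y = 3400 − 8P.
SRAS can be written Y = 2200 + 2P.
Set AD = SRAS: 3400 − 8P = 2200 + 2P, so 1200 = 10P and P = 120.
Y = 3400 − 8·120 = 2440.
Initially P = 112, Y = 2424, so ΔP = +8 and ΔY = +16.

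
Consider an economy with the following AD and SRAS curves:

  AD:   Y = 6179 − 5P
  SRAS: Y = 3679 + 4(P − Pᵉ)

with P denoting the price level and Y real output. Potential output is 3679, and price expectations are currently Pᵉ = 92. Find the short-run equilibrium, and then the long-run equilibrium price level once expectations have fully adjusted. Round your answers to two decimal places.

Short run: P = 318.67, Y = 4585.67. Long run: P = 500.00.

Short run: with Pᵉ = 92, SRAS is Y = 3311 + 4P. Setting AD = SRAS gives 2868 = 9P, so P = 318.67 and Y = 6179 − 5P = 4585.67.
Output 4585.67 is above potential 3679, so over time expected prices rise and SRAS shifts left until Y returns to 3679.
Long run: Y = 3679 on the AD curve gives 3679 = 6179 − 5P, so P = 500.00.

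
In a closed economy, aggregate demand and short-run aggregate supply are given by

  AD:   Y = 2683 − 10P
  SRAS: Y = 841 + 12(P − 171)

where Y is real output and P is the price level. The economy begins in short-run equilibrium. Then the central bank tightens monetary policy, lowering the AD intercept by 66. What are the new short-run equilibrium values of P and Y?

This is a negative demand shock: AD shifts left.
New AD: Y = 2617 − 10P.
SRAS can be written Y = 12P − 1211.
Set AD = SRAS: 2617 − 10P = 12P − 1211, so 3828 = 22P and P = 174.
Y = 2617 − 10·174 = 877.

P = 174, Y = 877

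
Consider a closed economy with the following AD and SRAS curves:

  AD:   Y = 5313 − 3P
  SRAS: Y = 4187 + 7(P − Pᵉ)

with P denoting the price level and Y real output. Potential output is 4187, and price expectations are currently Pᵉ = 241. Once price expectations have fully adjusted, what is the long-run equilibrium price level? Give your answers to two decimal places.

Long-run P = 375.33

Short run: with Pᵉ = 241, SRAS is Y = 2500 + 7P. Setting AD = SRAS gives 2813 = 10P, so P = 281.30 and Y = 5313 − 3P = 4469.10.
Output 4469.10 is above potential 4187, so over time expected prices rise and SRAS shifts left until Y returns to 4187.
Long run: Y = 4187 on the AD curve gives 4187 = 5313 − 3P, so P = 375.33.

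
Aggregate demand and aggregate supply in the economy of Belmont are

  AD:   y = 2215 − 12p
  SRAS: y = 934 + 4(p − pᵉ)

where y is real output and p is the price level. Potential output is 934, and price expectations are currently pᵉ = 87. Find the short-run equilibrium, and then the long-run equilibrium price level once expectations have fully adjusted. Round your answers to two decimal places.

Short run: with pᵉ = 87, SRAS is y = 586 + 4p. Setting AD = SRAS gives 1629 = 16p, so p = 101.81 and y = 2215 − 12p = 993.25.
Output 993.25 is above potential 934, so over time expected prices rise and SRAS shifts left until y returns to 934.
Long run: y = 934 on the AD curve gives 934 = 2215 − 12p, so p = 106.75.

Short run: p = 101.81, y = 993.25. Long run: p = 106.75.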